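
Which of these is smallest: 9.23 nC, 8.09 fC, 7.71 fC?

9.23 nC = 0.00000000923 C
8.09 fC = 0.00000000000000809 C
7.71 fC = 0.00000000000000771 C

7.71 fC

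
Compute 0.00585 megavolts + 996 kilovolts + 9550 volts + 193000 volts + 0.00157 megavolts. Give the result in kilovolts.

In kilovolts:
  0.00585 megavolts = 0.00585 × 10^3 kilovolts = 5.85
  996 kilovolts → 996
  9550 volts = 9550 × 10^-3 kilovolts = 9.55
  193000 volts = 193000 × 10^-3 kilovolts = 193
  0.00157 megavolts = 0.00157 × 10^3 kilovolts = 1.57
Sum: 5.85 + 996 + 9.55 + 193 + 1.57 = 1205.97

1205.97 kilovolts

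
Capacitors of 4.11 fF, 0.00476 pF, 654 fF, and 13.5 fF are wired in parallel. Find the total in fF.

676.37 fF

In fF:
  4.11 fF → 4.11
  0.00476 pF = 0.00476 × 10³ fF = 4.76
  654 fF → 654
  13.5 fF → 13.5
Sum: 4.11 + 4.76 + 654 + 13.5 = 676.37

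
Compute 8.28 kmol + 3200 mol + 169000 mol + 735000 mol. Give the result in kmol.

915.48 kmol

In kmol:
  8.28 kmol → 8.28
  3200 mol = 3200 × 10⁻³ kmol = 3.2
  169000 mol = 169000 × 10⁻³ kmol = 169
  735000 mol = 735000 × 10⁻³ kmol = 735
Sum: 8.28 + 3.2 + 169 + 735 = 915.48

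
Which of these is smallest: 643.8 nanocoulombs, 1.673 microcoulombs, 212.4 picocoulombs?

212.4 picocoulombs

643.8 nanocoulombs = 0.0000006438 coulombs
1.673 microcoulombs = 0.000001673 coulombs
212.4 picocoulombs = 0.0000000002124 coulombs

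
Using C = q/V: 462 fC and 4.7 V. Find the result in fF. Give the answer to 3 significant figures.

98.3 fF

(462 × 10⁻¹⁵) / (4.7) = 98.298 × 10⁻¹⁵ F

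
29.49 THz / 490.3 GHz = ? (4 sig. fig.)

60.15

(29.49e12) / (490.3e9) = 0.060147e3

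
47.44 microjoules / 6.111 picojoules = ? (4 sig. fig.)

7763000

(47.44e-6) / (6.111e-12) = 7.7631e6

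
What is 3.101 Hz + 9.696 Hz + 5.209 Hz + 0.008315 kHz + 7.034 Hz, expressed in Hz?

33.355 Hz

In Hz:
  3.101 Hz → 3.101
  9.696 Hz → 9.696
  5.209 Hz → 5.209
  0.008315 kHz = 0.008315 × 10³ Hz = 8.315
  7.034 Hz → 7.034
Sum: 3.101 + 9.696 + 5.209 + 8.315 + 7.034 = 33.355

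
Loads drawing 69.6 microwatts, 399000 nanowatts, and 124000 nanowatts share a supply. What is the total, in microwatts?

592.6 microwatts

In microwatts:
  69.6 microwatts → 69.6
  399000 nanowatts = 399000 × 10^-3 microwatts = 399
  124000 nanowatts = 124000 × 10^-3 microwatts = 124
Sum: 69.6 + 399 + 124 = 592.6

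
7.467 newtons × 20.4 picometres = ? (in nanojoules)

0.1523268 nanojoules

7.467 × 20.4 × 10^-12 = 152.3268 × 10^-12 J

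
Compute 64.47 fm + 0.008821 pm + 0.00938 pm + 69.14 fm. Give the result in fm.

151.811 fm

In fm:
  64.47 fm → 64.47
  0.008821 pm = 0.008821 × 10³ fm = 8.821
  0.00938 pm = 0.00938 × 10³ fm = 9.38
  69.14 fm → 69.14
Sum: 64.47 + 8.821 + 9.38 + 69.14 = 151.811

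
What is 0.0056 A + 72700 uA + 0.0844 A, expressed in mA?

In mA:
  0.0056 A = 0.0056 × 10^3 mA = 5.6
  72700 uA = 72700 × 10^-3 mA = 72.7
  0.0844 A = 0.0844 × 10^3 mA = 84.4
Sum: 5.6 + 72.7 + 84.4 = 162.7

162.7 mA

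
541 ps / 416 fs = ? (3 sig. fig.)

(541e-12) / (416e-15) = 1.3e3

1300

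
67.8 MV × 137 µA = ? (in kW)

9.2886 kW

67.8e6 × 137e-6 = 9288.6 W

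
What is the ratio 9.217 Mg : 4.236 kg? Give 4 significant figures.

2176

(9.217 × 10^6) / (4.236 × 10^3) = 2.1759 × 10^3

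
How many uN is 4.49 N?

4490000 uN

(no prefix) = 1e0, micro = 1e-6; factor is 1e6.
4.49 × 1e6 = 4490000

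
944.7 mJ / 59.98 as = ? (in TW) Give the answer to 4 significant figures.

15750 TW

(944.7e-3) / (59.98e-18) = 15.7503e15 W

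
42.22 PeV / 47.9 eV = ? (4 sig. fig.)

881400000000000

(42.22e15) / (47.9) = 0.88142e15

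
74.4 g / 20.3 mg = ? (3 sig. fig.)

3670

(74.4) / (20.3 × 10⁻³) = 3.665 × 10³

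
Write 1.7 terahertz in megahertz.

1700000 megahertz

tera = 1e12, mega = 1e6; factor is 1e6.
1.7 × 1e6 = 1700000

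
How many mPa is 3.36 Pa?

(no prefix) = 1e0, milli = 1e-3; factor is 1e3.
3.36 × 1e3 = 3360

3360 mPa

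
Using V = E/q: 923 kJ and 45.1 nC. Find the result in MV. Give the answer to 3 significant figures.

20500000 MV

(923e3) / (45.1e-9) = 20.466e12 V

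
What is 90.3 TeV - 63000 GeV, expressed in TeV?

27.3 TeV

In TeV:
  90.3 TeV → 90.3
  63000 GeV = 63000 × 10⁻³ TeV = 63
Difference: 90.3 - 63 = 27.3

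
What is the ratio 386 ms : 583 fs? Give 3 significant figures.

662000000000

(386 × 10^-3) / (583 × 10^-15) = 0.6621 × 10^12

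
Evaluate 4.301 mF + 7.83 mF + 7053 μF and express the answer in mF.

In mF:
  4.301 mF → 4.301
  7.83 mF → 7.83
  7053 μF = 7053 × 10⁻³ mF = 7.053
Sum: 4.301 + 7.83 + 7.053 = 19.184

19.184 mF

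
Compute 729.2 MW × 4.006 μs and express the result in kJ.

729.2 × 10⁶ × 4.006 × 10⁻⁶ = 2921.1752 J

2.9211752 kJ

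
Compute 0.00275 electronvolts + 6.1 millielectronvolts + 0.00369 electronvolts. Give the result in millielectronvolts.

In millielectronvolts:
  0.00275 electronvolts = 0.00275 × 10³ millielectronvolts = 2.75
  6.1 millielectronvolts → 6.1
  0.00369 electronvolts = 0.00369 × 10³ millielectronvolts = 3.69
Sum: 2.75 + 6.1 + 3.69 = 12.54

12.54 millielectronvolts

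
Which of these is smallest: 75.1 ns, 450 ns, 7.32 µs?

75.1 ns = 0.0000000751 s
450 ns = 0.00000045 s
7.32 µs = 0.00000732 s

75.1 ns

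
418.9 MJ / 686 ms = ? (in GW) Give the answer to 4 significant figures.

0.6106 GW

(418.9e6) / (686e-3) = 0.610641e9 W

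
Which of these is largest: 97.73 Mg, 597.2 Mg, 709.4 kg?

597.2 Mg

97.73 Mg = 97730000 g
597.2 Mg = 597200000 g
709.4 kg = 709400 g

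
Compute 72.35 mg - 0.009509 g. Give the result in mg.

In mg:
  72.35 mg → 72.35
  0.009509 g = 0.009509e3 mg = 9.509
Difference: 72.35 - 9.509 = 62.841

62.841 mg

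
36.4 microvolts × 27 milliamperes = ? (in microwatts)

36.4e-6 × 27e-3 = 982.8e-9 W

0.9828 microwatts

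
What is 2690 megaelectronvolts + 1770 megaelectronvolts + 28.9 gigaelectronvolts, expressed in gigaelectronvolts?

33.36 gigaelectronvolts

In gigaelectronvolts:
  2690 megaelectronvolts = 2690 × 10⁻³ gigaelectronvolts = 2.69
  1770 megaelectronvolts = 1770 × 10⁻³ gigaelectronvolts = 1.77
  28.9 gigaelectronvolts → 28.9
Sum: 2.69 + 1.77 + 28.9 = 33.36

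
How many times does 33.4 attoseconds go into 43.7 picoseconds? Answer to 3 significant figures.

(43.7 × 10⁻¹²) / (33.4 × 10⁻¹⁸) = 1.308 × 10⁶

1310000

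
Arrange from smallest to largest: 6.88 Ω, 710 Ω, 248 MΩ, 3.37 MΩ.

6.88 Ω = 6.88 Ω
710 Ω = 710 Ω
248 MΩ = 248000000 Ω
3.37 MΩ = 3370000 Ω

6.88 Ω < 710 Ω < 3.37 MΩ < 248 MΩ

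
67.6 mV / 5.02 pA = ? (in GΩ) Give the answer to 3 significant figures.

13.5 GΩ

(67.6 × 10⁻³) / (5.02 × 10⁻¹²) = 13.466 × 10⁹ Ω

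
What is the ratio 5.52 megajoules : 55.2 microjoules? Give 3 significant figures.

(5.52 × 10^6) / (55.2 × 10^-6) = 0.1 × 10^12

100000000000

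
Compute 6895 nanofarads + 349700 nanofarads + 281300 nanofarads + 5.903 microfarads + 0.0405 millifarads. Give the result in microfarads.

684.298 microfarads

In microfarads:
  6895 nanofarads = 6895e-3 microfarads = 6.895
  349700 nanofarads = 349700e-3 microfarads = 349.7
  281300 nanofarads = 281300e-3 microfarads = 281.3
  5.903 microfarads → 5.903
  0.0405 millifarads = 0.0405e3 microfarads = 40.5
Sum: 6.895 + 349.7 + 281.3 + 5.903 + 40.5 = 684.298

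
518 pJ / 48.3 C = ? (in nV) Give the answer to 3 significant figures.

(518e-12) / (48.3) = 10.725e-12 V

0.0107 nV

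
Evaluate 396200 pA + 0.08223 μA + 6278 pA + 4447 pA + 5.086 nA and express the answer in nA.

In nA:
  396200 pA = 396200e-3 nA = 396.2
  0.08223 μA = 0.08223e3 nA = 82.23
  6278 pA = 6278e-3 nA = 6.278
  4447 pA = 4447e-3 nA = 4.447
  5.086 nA → 5.086
Sum: 396.2 + 82.23 + 6.278 + 4.447 + 5.086 = 494.241

494.241 nA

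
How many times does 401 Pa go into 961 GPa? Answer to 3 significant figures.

2400000000

(961 × 10⁹) / (401) = 2.397 × 10⁹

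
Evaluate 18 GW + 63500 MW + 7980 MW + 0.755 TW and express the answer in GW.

844.48 GW

In GW:
  18 GW → 18
  63500 MW = 63500 × 10^-3 GW = 63.5
  7980 MW = 7980 × 10^-3 GW = 7.98
  0.755 TW = 0.755 × 10^3 GW = 755
Sum: 18 + 63.5 + 7.98 + 755 = 844.48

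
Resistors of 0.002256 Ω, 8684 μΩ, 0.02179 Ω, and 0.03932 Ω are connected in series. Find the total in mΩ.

72.05 mΩ

In mΩ:
  0.002256 Ω = 0.002256e3 mΩ = 2.256
  8684 μΩ = 8684e-3 mΩ = 8.684
  0.02179 Ω = 0.02179e3 mΩ = 21.79
  0.03932 Ω = 0.03932e3 mΩ = 39.32
Sum: 2.256 + 8.684 + 21.79 + 39.32 = 72.05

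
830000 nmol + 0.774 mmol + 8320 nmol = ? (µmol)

In µmol:
  830000 nmol = 830000 × 10^-3 µmol = 830
  0.774 mmol = 0.774 × 10^3 µmol = 774
  8320 nmol = 8320 × 10^-3 µmol = 8.32
Sum: 830 + 774 + 8.32 = 1612.32

1612.32 µmol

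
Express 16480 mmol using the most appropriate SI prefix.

= 16.48 mol; mantissa already in [1, 1000).

16.48 mol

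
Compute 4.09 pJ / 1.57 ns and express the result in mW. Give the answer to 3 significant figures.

2.61 mW

(4.09 × 10^-12) / (1.57 × 10^-9) = 2.6051 × 10^-3 W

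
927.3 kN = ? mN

kilo = 1e3, milli = 1e-3; factor is 1e6.
927.3 × 1e6 = 927300000

927300000 mN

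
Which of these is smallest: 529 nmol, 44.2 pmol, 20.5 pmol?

529 nmol = 0.000000529 mol
44.2 pmol = 0.0000000000442 mol
20.5 pmol = 0.0000000000205 mol

20.5 pmol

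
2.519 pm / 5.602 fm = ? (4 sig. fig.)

449.7

(2.519e-12) / (5.602e-15) = 0.44966e3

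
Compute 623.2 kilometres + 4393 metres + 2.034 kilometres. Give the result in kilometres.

629.627 kilometres

In kilometres:
  623.2 kilometres → 623.2
  4393 metres = 4393 × 10⁻³ kilometres = 4.393
  2.034 kilometres → 2.034
Sum: 623.2 + 4.393 + 2.034 = 629.627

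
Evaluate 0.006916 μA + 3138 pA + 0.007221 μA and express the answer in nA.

17.275 nA

In nA:
  0.006916 μA = 0.006916e3 nA = 6.916
  3138 pA = 3138e-3 nA = 3.138
  0.007221 μA = 0.007221e3 nA = 7.221
Sum: 6.916 + 3.138 + 7.221 = 17.275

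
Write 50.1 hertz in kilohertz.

(no prefix) = 10⁰, kilo = 10³; factor is 10⁻³.
50.1 × 10⁻³ = 0.0501

0.0501 kilohertz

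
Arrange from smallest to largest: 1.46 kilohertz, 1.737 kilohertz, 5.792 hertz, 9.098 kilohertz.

5.792 hertz < 1.46 kilohertz < 1.737 kilohertz < 9.098 kilohertz

1.46 kilohertz = 1460 hertz
1.737 kilohertz = 1737 hertz
5.792 hertz = 5.792 hertz
9.098 kilohertz = 9098 hertz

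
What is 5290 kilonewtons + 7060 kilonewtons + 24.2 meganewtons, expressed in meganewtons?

In meganewtons:
  5290 kilonewtons = 5290 × 10^-3 meganewtons = 5.29
  7060 kilonewtons = 7060 × 10^-3 meganewtons = 7.06
  24.2 meganewtons → 24.2
Sum: 5.29 + 7.06 + 24.2 = 36.55

36.55 meganewtons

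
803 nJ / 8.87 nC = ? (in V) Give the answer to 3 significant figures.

90.5 V

(803 × 10^-9) / (8.87 × 10^-9) = 90.53 V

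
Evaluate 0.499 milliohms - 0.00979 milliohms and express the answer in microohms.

In microohms:
  0.499 milliohms = 0.499 × 10³ microohms = 499
  0.00979 milliohms = 0.00979 × 10³ microohms = 9.79
Difference: 499 - 9.79 = 489.21

489.21 microohms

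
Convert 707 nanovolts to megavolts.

0.000000000000707 megavolts

nano = 10⁻⁹, mega = 10⁶; factor is 10⁻¹⁵.
707 × 10⁻¹⁵ = 0.000000000000707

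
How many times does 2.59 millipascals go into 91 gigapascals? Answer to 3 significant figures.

35100000000000

(91 × 10⁹) / (2.59 × 10⁻³) = 35.14 × 10¹²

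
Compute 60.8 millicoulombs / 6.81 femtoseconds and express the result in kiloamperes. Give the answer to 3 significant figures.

8930000000 kiloamperes

(60.8e-3) / (6.81e-15) = 8.928e12 A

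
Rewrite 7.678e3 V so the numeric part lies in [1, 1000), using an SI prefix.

7.678 kV

= 7.678e3 V; 1e3 is kilo.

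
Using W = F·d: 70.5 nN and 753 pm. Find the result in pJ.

70.5 × 10^-9 × 753 × 10^-12 = 53086.5 × 10^-21 J

0.0000530865 pJ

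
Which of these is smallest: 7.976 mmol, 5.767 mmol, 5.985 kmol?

7.976 mmol = 0.007976 mol
5.767 mmol = 0.005767 mol
5.985 kmol = 5985 mol

5.767 mmol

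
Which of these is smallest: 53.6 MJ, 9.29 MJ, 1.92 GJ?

9.29 MJ

53.6 MJ = 53600000 J
9.29 MJ = 9290000 J
1.92 GJ = 1920000000 J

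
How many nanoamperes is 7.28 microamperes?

micro = 1e-6, nano = 1e-9; factor is 1e3.
7.28 × 1e3 = 7280

7280 nanoamperes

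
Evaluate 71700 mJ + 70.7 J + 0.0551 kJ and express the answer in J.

In J:
  71700 mJ = 71700e-3 J = 71.7
  70.7 J → 70.7
  0.0551 kJ = 0.0551e3 J = 55.1
Sum: 71.7 + 70.7 + 55.1 = 197.5

197.5 J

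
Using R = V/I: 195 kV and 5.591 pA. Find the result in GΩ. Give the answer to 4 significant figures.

34880000 GΩ

(195 × 10³) / (5.591 × 10⁻¹²) = 34.8775 × 10¹⁵ Ω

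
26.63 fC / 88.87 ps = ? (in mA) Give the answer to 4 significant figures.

0.2997 mA

(26.63e-15) / (88.87e-12) = 0.299651e-3 A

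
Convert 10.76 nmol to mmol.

0.00001076 mmol

nano = 10⁻⁹, milli = 10⁻³; factor is 10⁻⁶.
10.76 × 10⁻⁶ = 0.00001076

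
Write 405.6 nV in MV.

nano = 1e-9, mega = 1e6; factor is 1e-15.
405.6 × 1e-15 = 0.0000000000004056

0.0000000000004056 MV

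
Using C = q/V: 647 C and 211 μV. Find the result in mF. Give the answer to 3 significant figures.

3070000000 mF

(647) / (211 × 10⁻⁶) = 3.0664 × 10⁶ F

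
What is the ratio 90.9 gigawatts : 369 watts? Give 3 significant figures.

246000000

(90.9 × 10^9) / (369) = 0.2463 × 10^9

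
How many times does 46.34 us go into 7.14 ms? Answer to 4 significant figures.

(7.14 × 10⁻³) / (46.34 × 10⁻⁶) = 0.15408 × 10³

154.1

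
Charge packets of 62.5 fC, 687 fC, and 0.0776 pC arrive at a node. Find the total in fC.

In fC:
  62.5 fC → 62.5
  687 fC → 687
  0.0776 pC = 0.0776 × 10³ fC = 77.6
Sum: 62.5 + 687 + 77.6 = 827.1

827.1 fC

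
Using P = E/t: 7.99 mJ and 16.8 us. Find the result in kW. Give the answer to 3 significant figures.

0.476 kW

(7.99 × 10⁻³) / (16.8 × 10⁻⁶) = 0.4756 × 10³ W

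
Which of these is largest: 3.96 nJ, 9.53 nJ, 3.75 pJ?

3.96 nJ = 0.00000000396 J
9.53 nJ = 0.00000000953 J
3.75 pJ = 0.00000000000375 J

9.53 nJ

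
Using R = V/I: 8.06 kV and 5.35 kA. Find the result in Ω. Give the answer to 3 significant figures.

1.51 Ω

(8.06e3) / (5.35e3) = 1.5065 Ω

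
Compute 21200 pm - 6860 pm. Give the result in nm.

In nm:
  21200 pm = 21200e-3 nm = 21.2
  6860 pm = 6860e-3 nm = 6.86
Difference: 21.2 - 6.86 = 14.34

14.34 nm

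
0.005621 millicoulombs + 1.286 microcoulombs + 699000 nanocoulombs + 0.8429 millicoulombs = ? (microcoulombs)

1548.807 microcoulombs

In microcoulombs:
  0.005621 millicoulombs = 0.005621 × 10^3 microcoulombs = 5.621
  1.286 microcoulombs → 1.286
  699000 nanocoulombs = 699000 × 10^-3 microcoulombs = 699
  0.8429 millicoulombs = 0.8429 × 10^3 microcoulombs = 842.9
Sum: 5.621 + 1.286 + 699 + 842.9 = 1548.807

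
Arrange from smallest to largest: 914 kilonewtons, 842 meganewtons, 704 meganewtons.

914 kilonewtons < 704 meganewtons < 842 meganewtons

914 kilonewtons = 914000 newtons
842 meganewtons = 842000000 newtons
704 meganewtons = 704000000 newtons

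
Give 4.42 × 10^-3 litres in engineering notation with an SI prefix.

4.42 millilitres

= 4.42 × 10^-3 litres; 10^-3 is milli.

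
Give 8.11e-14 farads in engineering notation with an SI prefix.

= 81.1e-15 farads; 1e-15 is femto.

81.1 femtofarads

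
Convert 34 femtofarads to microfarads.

0.000000034 microfarads

femto = 1e-15, micro = 1e-6; factor is 1e-9.
34 × 1e-9 = 0.000000034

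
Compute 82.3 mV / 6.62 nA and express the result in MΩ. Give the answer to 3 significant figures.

(82.3 × 10^-3) / (6.62 × 10^-9) = 12.432 × 10^6 Ω

12.4 MΩ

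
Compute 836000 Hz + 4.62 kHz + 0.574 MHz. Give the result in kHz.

In kHz:
  836000 Hz = 836000e-3 kHz = 836
  4.62 kHz → 4.62
  0.574 MHz = 0.574e3 kHz = 574
Sum: 836 + 4.62 + 574 = 1414.62

1414.62 kHz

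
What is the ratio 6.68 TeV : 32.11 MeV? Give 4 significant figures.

208000

(6.68e12) / (32.11e6) = 0.20803e6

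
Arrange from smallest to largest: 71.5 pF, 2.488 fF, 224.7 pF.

2.488 fF < 71.5 pF < 224.7 pF

71.5 pF = 0.0000000000715 F
2.488 fF = 0.000000000000002488 F
224.7 pF = 0.0000000002247 F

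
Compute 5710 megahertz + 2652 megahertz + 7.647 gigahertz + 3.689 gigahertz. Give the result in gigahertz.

In gigahertz:
  5710 megahertz = 5710 × 10^-3 gigahertz = 5.71
  2652 megahertz = 2652 × 10^-3 gigahertz = 2.652
  7.647 gigahertz → 7.647
  3.689 gigahertz → 3.689
Sum: 5.71 + 2.652 + 7.647 + 3.689 = 19.698

19.698 gigahertz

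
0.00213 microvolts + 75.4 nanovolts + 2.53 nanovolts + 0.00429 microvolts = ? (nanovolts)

84.35 nanovolts

In nanovolts:
  0.00213 microvolts = 0.00213 × 10³ nanovolts = 2.13
  75.4 nanovolts → 75.4
  2.53 nanovolts → 2.53
  0.00429 microvolts = 0.00429 × 10³ nanovolts = 4.29
Sum: 2.13 + 75.4 + 2.53 + 4.29 = 84.35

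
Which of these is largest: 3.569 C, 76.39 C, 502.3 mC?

3.569 C = 3.569 C
76.39 C = 76.39 C
502.3 mC = 0.5023 C

76.39 C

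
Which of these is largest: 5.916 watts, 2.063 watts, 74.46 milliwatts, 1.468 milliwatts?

5.916 watts

5.916 watts = 5.916 watts
2.063 watts = 2.063 watts
74.46 milliwatts = 0.07446 watts
1.468 milliwatts = 0.001468 watts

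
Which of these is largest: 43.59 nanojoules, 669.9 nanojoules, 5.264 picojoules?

669.9 nanojoules

43.59 nanojoules = 0.00000004359 joules
669.9 nanojoules = 0.0000006699 joules
5.264 picojoules = 0.000000000005264 joules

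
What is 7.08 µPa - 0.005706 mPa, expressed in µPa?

In µPa:
  7.08 µPa → 7.08
  0.005706 mPa = 0.005706 × 10^3 µPa = 5.706
Difference: 7.08 - 5.706 = 1.374

1.374 µPa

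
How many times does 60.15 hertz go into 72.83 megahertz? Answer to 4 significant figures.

1211000

(72.83e6) / (60.15) = 1.2108e6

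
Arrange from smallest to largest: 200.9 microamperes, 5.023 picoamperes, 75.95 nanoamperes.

200.9 microamperes = 0.0002009 amperes
5.023 picoamperes = 0.000000000005023 amperes
75.95 nanoamperes = 0.00000007595 amperes

5.023 picoamperes < 75.95 nanoamperes < 200.9 microamperes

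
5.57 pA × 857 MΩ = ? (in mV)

4.77349 mV

5.57e-12 × 857e6 = 4773.49e-6 V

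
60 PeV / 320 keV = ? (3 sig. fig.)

(60e15) / (320e3) = 0.1875e12

188000000000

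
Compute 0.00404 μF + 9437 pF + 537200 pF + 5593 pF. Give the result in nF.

556.27 nF

In nF:
  0.00404 μF = 0.00404 × 10³ nF = 4.04
  9437 pF = 9437 × 10⁻³ nF = 9.437
  537200 pF = 537200 × 10⁻³ nF = 537.2
  5593 pF = 5593 × 10⁻³ nF = 5.593
Sum: 4.04 + 9.437 + 537.2 + 5.593 = 556.27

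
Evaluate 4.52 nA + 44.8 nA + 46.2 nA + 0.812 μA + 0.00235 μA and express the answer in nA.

909.87 nA

In nA:
  4.52 nA → 4.52
  44.8 nA → 44.8
  46.2 nA → 46.2
  0.812 μA = 0.812 × 10^3 nA = 812
  0.00235 μA = 0.00235 × 10^3 nA = 2.35
Sum: 4.52 + 44.8 + 46.2 + 812 + 2.35 = 909.87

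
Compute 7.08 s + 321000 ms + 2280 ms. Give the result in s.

330.36 s

In s:
  7.08 s → 7.08
  321000 ms = 321000e-3 s = 321
  2280 ms = 2280e-3 s = 2.28
Sum: 7.08 + 321 + 2.28 = 330.36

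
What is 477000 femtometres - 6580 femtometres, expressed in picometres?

In picometres:
  477000 femtometres = 477000 × 10^-3 picometres = 477
  6580 femtometres = 6580 × 10^-3 picometres = 6.58
Difference: 477 - 6.58 = 470.42

470.42 picometres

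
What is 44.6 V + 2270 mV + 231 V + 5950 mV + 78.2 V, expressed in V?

In V:
  44.6 V → 44.6
  2270 mV = 2270 × 10^-3 V = 2.27
  231 V → 231
  5950 mV = 5950 × 10^-3 V = 5.95
  78.2 V → 78.2
Sum: 44.6 + 2.27 + 231 + 5.95 + 78.2 = 362.02

362.02 V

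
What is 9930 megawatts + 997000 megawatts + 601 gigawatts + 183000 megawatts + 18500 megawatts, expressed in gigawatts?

In gigawatts:
  9930 megawatts = 9930 × 10⁻³ gigawatts = 9.93
  997000 megawatts = 997000 × 10⁻³ gigawatts = 997
  601 gigawatts → 601
  183000 megawatts = 183000 × 10⁻³ gigawatts = 183
  18500 megawatts = 18500 × 10⁻³ gigawatts = 18.5
Sum: 9.93 + 997 + 601 + 183 + 18.5 = 1809.43

1809.43 gigawatts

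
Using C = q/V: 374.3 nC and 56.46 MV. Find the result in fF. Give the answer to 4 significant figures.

6.629 fF

(374.3 × 10^-9) / (56.46 × 10^6) = 6.62947 × 10^-15 F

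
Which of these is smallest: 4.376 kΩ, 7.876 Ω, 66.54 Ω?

4.376 kΩ = 4376 Ω
7.876 Ω = 7.876 Ω
66.54 Ω = 66.54 Ω

7.876 Ω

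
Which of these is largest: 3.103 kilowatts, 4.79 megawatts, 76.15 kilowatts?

3.103 kilowatts = 3103 watts
4.79 megawatts = 4790000 watts
76.15 kilowatts = 76150 watts

4.79 megawatts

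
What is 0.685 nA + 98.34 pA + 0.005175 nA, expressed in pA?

In pA:
  0.685 nA = 0.685 × 10^3 pA = 685
  98.34 pA → 98.34
  0.005175 nA = 0.005175 × 10^3 pA = 5.175
Sum: 685 + 98.34 + 5.175 = 788.515

788.515 pA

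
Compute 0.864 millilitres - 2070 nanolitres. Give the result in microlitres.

861.93 microlitres

In microlitres:
  0.864 millilitres = 0.864e3 microlitres = 864
  2070 nanolitres = 2070e-3 microlitres = 2.07
Difference: 864 - 2.07 = 861.93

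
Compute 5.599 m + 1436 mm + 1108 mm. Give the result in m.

In m:
  5.599 m → 5.599
  1436 mm = 1436 × 10^-3 m = 1.436
  1108 mm = 1108 × 10^-3 m = 1.108
Sum: 5.599 + 1.436 + 1.108 = 8.143

8.143 m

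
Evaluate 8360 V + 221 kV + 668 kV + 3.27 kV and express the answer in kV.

900.63 kV

In kV:
  8360 V = 8360e-3 kV = 8.36
  221 kV → 221
  668 kV → 668
  3.27 kV → 3.27
Sum: 8.36 + 221 + 668 + 3.27 = 900.63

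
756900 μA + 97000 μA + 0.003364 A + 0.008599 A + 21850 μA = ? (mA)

887.713 mA

In mA:
  756900 μA = 756900 × 10⁻³ mA = 756.9
  97000 μA = 97000 × 10⁻³ mA = 97
  0.003364 A = 0.003364 × 10³ mA = 3.364
  0.008599 A = 0.008599 × 10³ mA = 8.599
  21850 μA = 21850 × 10⁻³ mA = 21.85
Sum: 756.9 + 97 + 3.364 + 8.599 + 21.85 = 887.713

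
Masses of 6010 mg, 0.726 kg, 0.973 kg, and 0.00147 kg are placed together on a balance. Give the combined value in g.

In g:
  6010 mg = 6010 × 10⁻³ g = 6.01
  0.726 kg = 0.726 × 10³ g = 726
  0.973 kg = 0.973 × 10³ g = 973
  0.00147 kg = 0.00147 × 10³ g = 1.47
Sum: 6.01 + 726 + 973 + 1.47 = 1706.48

1706.48 g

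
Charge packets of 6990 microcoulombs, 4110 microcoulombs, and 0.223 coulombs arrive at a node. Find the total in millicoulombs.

234.1 millicoulombs

In millicoulombs:
  6990 microcoulombs = 6990 × 10⁻³ millicoulombs = 6.99
  4110 microcoulombs = 4110 × 10⁻³ millicoulombs = 4.11
  0.223 coulombs = 0.223 × 10³ millicoulombs = 223
Sum: 6.99 + 4.11 + 223 = 234.1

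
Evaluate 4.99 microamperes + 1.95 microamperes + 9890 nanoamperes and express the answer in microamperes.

16.83 microamperes

In microamperes:
  4.99 microamperes → 4.99
  1.95 microamperes → 1.95
  9890 nanoamperes = 9890 × 10^-3 microamperes = 9.89
Sum: 4.99 + 1.95 + 9.89 = 16.83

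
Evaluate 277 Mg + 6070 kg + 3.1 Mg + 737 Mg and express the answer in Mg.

In Mg:
  277 Mg → 277
  6070 kg = 6070e-3 Mg = 6.07
  3.1 Mg → 3.1
  737 Mg → 737
Sum: 277 + 6.07 + 3.1 + 737 = 1023.17

1023.17 Mg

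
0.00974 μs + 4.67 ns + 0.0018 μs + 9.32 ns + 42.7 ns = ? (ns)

In ns:
  0.00974 μs = 0.00974 × 10^3 ns = 9.74
  4.67 ns → 4.67
  0.0018 μs = 0.0018 × 10^3 ns = 1.8
  9.32 ns → 9.32
  42.7 ns → 42.7
Sum: 9.74 + 4.67 + 1.8 + 9.32 + 42.7 = 68.23

68.23 ns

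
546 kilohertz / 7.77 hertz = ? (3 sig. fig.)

(546 × 10³) / (7.77) = 70.27 × 10³

70300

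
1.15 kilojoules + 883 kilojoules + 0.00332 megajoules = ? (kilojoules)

887.47 kilojoules

In kilojoules:
  1.15 kilojoules → 1.15
  883 kilojoules → 883
  0.00332 megajoules = 0.00332 × 10^3 kilojoules = 3.32
Sum: 1.15 + 883 + 3.32 = 887.47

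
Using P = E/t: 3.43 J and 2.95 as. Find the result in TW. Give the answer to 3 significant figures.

(3.43) / (2.95e-18) = 1.1627e18 W

1160000 TW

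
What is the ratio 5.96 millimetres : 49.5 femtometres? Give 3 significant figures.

(5.96e-3) / (49.5e-15) = 0.1204e12

120000000000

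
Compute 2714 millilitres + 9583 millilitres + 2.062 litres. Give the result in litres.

14.359 litres

In litres:
  2714 millilitres = 2714 × 10^-3 litres = 2.714
  9583 millilitres = 9583 × 10^-3 litres = 9.583
  2.062 litres → 2.062
Sum: 2.714 + 9.583 + 2.062 = 14.359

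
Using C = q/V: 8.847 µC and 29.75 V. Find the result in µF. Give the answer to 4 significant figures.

(8.847e-6) / (29.75) = 0.297378e-6 F

0.2974 µF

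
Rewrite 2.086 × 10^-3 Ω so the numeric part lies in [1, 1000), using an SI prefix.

= 2.086 × 10^-3 Ω; 10^-3 is milli.

2.086 mΩ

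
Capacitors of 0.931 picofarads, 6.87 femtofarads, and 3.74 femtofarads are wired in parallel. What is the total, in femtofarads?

941.61 femtofarads

In femtofarads:
  0.931 picofarads = 0.931e3 femtofarads = 931
  6.87 femtofarads → 6.87
  3.74 femtofarads → 3.74
Sum: 931 + 6.87 + 3.74 = 941.61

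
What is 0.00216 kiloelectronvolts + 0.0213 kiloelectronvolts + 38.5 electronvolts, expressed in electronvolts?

61.96 electronvolts

In electronvolts:
  0.00216 kiloelectronvolts = 0.00216 × 10^3 electronvolts = 2.16
  0.0213 kiloelectronvolts = 0.0213 × 10^3 electronvolts = 21.3
  38.5 electronvolts → 38.5
Sum: 2.16 + 21.3 + 38.5 = 61.96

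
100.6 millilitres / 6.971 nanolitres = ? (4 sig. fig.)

(100.6 × 10⁻³) / (6.971 × 10⁻⁹) = 14.431 × 10⁶

14430000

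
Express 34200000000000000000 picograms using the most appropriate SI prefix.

34.2 megagrams

= 34.2 × 10^6 grams; 10^6 is mega.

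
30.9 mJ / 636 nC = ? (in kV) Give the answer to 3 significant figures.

(30.9e-3) / (636e-9) = 0.048585e6 V

48.6 kV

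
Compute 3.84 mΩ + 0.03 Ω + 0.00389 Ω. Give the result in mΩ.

37.73 mΩ

In mΩ:
  3.84 mΩ → 3.84
  0.03 Ω = 0.03 × 10^3 mΩ = 30
  0.00389 Ω = 0.00389 × 10^3 mΩ = 3.89
Sum: 3.84 + 30 + 3.89 = 37.73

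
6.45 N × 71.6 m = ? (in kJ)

0.46182 kJ

6.45 × 71.6 = 461.82 J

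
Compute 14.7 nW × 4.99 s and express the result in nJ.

14.7e-9 × 4.99 = 73.353e-9 J

73.353 nJ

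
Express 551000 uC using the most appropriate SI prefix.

551 mC

= 551 × 10^-3 C; 10^-3 is milli.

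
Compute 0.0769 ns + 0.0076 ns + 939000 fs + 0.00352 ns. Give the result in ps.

1027.02 ps

In ps:
  0.0769 ns = 0.0769e3 ps = 76.9
  0.0076 ns = 0.0076e3 ps = 7.6
  939000 fs = 939000e-3 ps = 939
  0.00352 ns = 0.00352e3 ps = 3.52
Sum: 76.9 + 7.6 + 939 + 3.52 = 1027.02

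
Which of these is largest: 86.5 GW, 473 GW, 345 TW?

345 TW

86.5 GW = 86500000000 W
473 GW = 473000000000 W
345 TW = 345000000000000 W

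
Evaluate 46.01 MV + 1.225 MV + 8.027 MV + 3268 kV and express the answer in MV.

58.53 MV

In MV:
  46.01 MV → 46.01
  1.225 MV → 1.225
  8.027 MV → 8.027
  3268 kV = 3268 × 10^-3 MV = 3.268
Sum: 46.01 + 1.225 + 8.027 + 3.268 = 58.53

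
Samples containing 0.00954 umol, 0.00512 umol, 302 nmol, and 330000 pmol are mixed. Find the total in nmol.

646.66 nmol

In nmol:
  0.00954 umol = 0.00954e3 nmol = 9.54
  0.00512 umol = 0.00512e3 nmol = 5.12
  302 nmol → 302
  330000 pmol = 330000e-3 nmol = 330
Sum: 9.54 + 5.12 + 302 + 330 = 646.66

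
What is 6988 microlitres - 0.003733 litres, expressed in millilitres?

3.255 millilitres

In millilitres:
  6988 microlitres = 6988 × 10^-3 millilitres = 6.988
  0.003733 litres = 0.003733 × 10^3 millilitres = 3.733
Difference: 6.988 - 3.733 = 3.255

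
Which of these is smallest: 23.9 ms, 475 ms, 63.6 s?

23.9 ms = 0.0239 s
475 ms = 0.475 s
63.6 s = 63.6 s

23.9 ms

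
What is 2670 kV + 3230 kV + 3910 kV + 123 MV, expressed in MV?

132.81 MV

In MV:
  2670 kV = 2670 × 10⁻³ MV = 2.67
  3230 kV = 3230 × 10⁻³ MV = 3.23
  3910 kV = 3910 × 10⁻³ MV = 3.91
  123 MV → 123
Sum: 2.67 + 3.23 + 3.91 + 123 = 132.81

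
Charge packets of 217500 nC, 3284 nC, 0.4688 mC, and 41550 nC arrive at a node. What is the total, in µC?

In µC:
  217500 nC = 217500e-3 µC = 217.5
  3284 nC = 3284e-3 µC = 3.284
  0.4688 mC = 0.4688e3 µC = 468.8
  41550 nC = 41550e-3 µC = 41.55
Sum: 217.5 + 3.284 + 468.8 + 41.55 = 731.134

731.134 µC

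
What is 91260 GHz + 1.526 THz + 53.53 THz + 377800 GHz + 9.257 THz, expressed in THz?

In THz:
  91260 GHz = 91260 × 10⁻³ THz = 91.26
  1.526 THz → 1.526
  53.53 THz → 53.53
  377800 GHz = 377800 × 10⁻³ THz = 377.8
  9.257 THz → 9.257
Sum: 91.26 + 1.526 + 53.53 + 377.8 + 9.257 = 533.373

533.373 THz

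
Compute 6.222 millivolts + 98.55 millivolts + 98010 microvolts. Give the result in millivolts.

202.782 millivolts

In millivolts:
  6.222 millivolts → 6.222
  98.55 millivolts → 98.55
  98010 microvolts = 98010e-3 millivolts = 98.01
Sum: 6.222 + 98.55 + 98.01 = 202.782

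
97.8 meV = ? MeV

0.0000000978 MeV

milli = 10^-3, mega = 10^6; factor is 10^-9.
97.8 × 10^-9 = 0.0000000978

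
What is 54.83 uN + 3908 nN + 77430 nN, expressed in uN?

In uN:
  54.83 uN → 54.83
  3908 nN = 3908 × 10^-3 uN = 3.908
  77430 nN = 77430 × 10^-3 uN = 77.43
Sum: 54.83 + 3.908 + 77.43 = 136.168

136.168 uN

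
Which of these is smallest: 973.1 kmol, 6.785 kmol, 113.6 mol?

113.6 mol

973.1 kmol = 973100 mol
6.785 kmol = 6785 mol
113.6 mol = 113.6 mol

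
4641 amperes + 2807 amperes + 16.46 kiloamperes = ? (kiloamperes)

In kiloamperes:
  4641 amperes = 4641 × 10^-3 kiloamperes = 4.641
  2807 amperes = 2807 × 10^-3 kiloamperes = 2.807
  16.46 kiloamperes → 16.46
Sum: 4.641 + 2.807 + 16.46 = 23.908

23.908 kiloamperes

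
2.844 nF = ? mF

nano = 1e-9, milli = 1e-3; factor is 1e-6.
2.844 × 1e-6 = 0.000002844

0.000002844 mF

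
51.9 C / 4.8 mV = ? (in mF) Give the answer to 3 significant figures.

10800000 mF

(51.9) / (4.8 × 10^-3) = 10.812 × 10^3 F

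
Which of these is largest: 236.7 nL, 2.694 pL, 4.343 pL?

236.7 nL

236.7 nL = 0.0000002367 L
2.694 pL = 0.000000000002694 L
4.343 pL = 0.000000000004343 L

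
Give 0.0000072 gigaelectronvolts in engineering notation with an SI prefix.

7.2 kiloelectronvolts

= 7.2e3 electronvolts; 1e3 is kilo.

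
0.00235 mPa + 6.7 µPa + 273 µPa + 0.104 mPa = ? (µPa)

386.05 µPa

In µPa:
  0.00235 mPa = 0.00235e3 µPa = 2.35
  6.7 µPa → 6.7
  273 µPa → 273
  0.104 mPa = 0.104e3 µPa = 104
Sum: 2.35 + 6.7 + 273 + 104 = 386.05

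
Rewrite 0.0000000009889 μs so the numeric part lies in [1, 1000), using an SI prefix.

988.9 as

= 988.9 × 10⁻¹⁸ s; 10⁻¹⁸ is atto.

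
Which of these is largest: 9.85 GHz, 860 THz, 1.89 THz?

9.85 GHz = 9850000000 Hz
860 THz = 860000000000000 Hz
1.89 THz = 1890000000000 Hz

860 THz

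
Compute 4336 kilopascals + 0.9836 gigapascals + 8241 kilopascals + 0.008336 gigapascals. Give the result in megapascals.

1004.513 megapascals

In megapascals:
  4336 kilopascals = 4336e-3 megapascals = 4.336
  0.9836 gigapascals = 0.9836e3 megapascals = 983.6
  8241 kilopascals = 8241e-3 megapascals = 8.241
  0.008336 gigapascals = 0.008336e3 megapascals = 8.336
Sum: 4.336 + 983.6 + 8.241 + 8.336 = 1004.513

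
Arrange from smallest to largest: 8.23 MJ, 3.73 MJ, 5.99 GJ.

8.23 MJ = 8230000 J
3.73 MJ = 3730000 J
5.99 GJ = 5990000000 J

3.73 MJ < 8.23 MJ < 5.99 GJ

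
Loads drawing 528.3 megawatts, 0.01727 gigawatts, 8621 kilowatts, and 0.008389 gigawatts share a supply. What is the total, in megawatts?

562.58 megawatts

In megawatts:
  528.3 megawatts → 528.3
  0.01727 gigawatts = 0.01727 × 10³ megawatts = 17.27
  8621 kilowatts = 8621 × 10⁻³ megawatts = 8.621
  0.008389 gigawatts = 0.008389 × 10³ megawatts = 8.389
Sum: 528.3 + 17.27 + 8.621 + 8.389 = 562.58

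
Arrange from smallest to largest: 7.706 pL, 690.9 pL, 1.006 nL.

7.706 pL < 690.9 pL < 1.006 nL

7.706 pL = 0.000000000007706 L
690.9 pL = 0.0000000006909 L
1.006 nL = 0.000000001006 L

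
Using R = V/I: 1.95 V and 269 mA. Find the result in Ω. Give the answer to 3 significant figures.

(1.95) / (269 × 10^-3) = 0.0072491 × 10^3 Ω

7.25 Ω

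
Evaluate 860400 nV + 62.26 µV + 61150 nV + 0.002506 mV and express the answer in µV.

986.316 µV

In µV:
  860400 nV = 860400e-3 µV = 860.4
  62.26 µV → 62.26
  61150 nV = 61150e-3 µV = 61.15
  0.002506 mV = 0.002506e3 µV = 2.506
Sum: 860.4 + 62.26 + 61.15 + 2.506 = 986.316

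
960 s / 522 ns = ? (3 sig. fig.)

(960) / (522 × 10^-9) = 1.839 × 10^9

1840000000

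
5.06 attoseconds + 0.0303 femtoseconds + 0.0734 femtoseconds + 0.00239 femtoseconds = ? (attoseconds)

111.15 attoseconds

In attoseconds:
  5.06 attoseconds → 5.06
  0.0303 femtoseconds = 0.0303 × 10^3 attoseconds = 30.3
  0.0734 femtoseconds = 0.0734 × 10^3 attoseconds = 73.4
  0.00239 femtoseconds = 0.00239 × 10^3 attoseconds = 2.39
Sum: 5.06 + 30.3 + 73.4 + 2.39 = 111.15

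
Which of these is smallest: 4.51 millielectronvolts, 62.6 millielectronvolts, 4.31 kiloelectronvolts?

4.51 millielectronvolts = 0.00451 electronvolts
62.6 millielectronvolts = 0.0626 electronvolts
4.31 kiloelectronvolts = 4310 electronvolts

4.51 millielectronvolts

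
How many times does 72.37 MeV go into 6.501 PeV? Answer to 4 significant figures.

(6.501e15) / (72.37e6) = 0.08983e9

89830000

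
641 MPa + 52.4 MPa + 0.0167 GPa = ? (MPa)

In MPa:
  641 MPa → 641
  52.4 MPa → 52.4
  0.0167 GPa = 0.0167e3 MPa = 16.7
Sum: 641 + 52.4 + 16.7 = 710.1

710.1 MPa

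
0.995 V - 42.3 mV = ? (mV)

952.7 mV

In mV:
  0.995 V = 0.995 × 10^3 mV = 995
  42.3 mV → 42.3
Difference: 995 - 42.3 = 952.7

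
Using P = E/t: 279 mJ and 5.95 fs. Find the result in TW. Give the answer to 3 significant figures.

46.9 TW

(279e-3) / (5.95e-15) = 46.891e12 W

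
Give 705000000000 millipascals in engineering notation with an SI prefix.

= 705e6 pascals; 1e6 is mega.

705 megapascals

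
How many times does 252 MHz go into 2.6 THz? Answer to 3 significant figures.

(2.6e12) / (252e6) = 0.01032e6

10300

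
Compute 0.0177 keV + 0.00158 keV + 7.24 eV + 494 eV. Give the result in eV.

520.52 eV

In eV:
  0.0177 keV = 0.0177 × 10³ eV = 17.7
  0.00158 keV = 0.00158 × 10³ eV = 1.58
  7.24 eV → 7.24
  494 eV → 494
Sum: 17.7 + 1.58 + 7.24 + 494 = 520.52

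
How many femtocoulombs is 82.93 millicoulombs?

milli = 10^-3, femto = 10^-15; factor is 10^12.
82.93 × 10^12 = 82930000000000

82930000000000 femtocoulombs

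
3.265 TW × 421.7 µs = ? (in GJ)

3.265 × 10^12 × 421.7 × 10^-6 = 1376.8505 × 10^6 J

1.3768505 GJ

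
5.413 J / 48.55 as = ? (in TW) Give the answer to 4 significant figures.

111500 TW

(5.413) / (48.55 × 10^-18) = 0.111493 × 10^18 W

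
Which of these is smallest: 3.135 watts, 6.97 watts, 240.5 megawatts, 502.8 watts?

3.135 watts = 3.135 watts
6.97 watts = 6.97 watts
240.5 megawatts = 240500000 watts
502.8 watts = 502.8 watts

3.135 watts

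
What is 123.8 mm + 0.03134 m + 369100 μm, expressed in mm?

In mm:
  123.8 mm → 123.8
  0.03134 m = 0.03134 × 10³ mm = 31.34
  369100 μm = 369100 × 10⁻³ mm = 369.1
Sum: 123.8 + 31.34 + 369.1 = 524.24

524.24 mm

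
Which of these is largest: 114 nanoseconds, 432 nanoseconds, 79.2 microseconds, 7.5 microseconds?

79.2 microseconds

114 nanoseconds = 0.000000114 seconds
432 nanoseconds = 0.000000432 seconds
79.2 microseconds = 0.0000792 seconds
7.5 microseconds = 0.0000075 seconds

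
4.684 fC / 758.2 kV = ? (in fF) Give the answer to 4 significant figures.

(4.684e-15) / (758.2e3) = 0.00617779e-18 F

0.000006178 fF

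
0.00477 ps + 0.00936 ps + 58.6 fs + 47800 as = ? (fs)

In fs:
  0.00477 ps = 0.00477e3 fs = 4.77
  0.00936 ps = 0.00936e3 fs = 9.36
  58.6 fs → 58.6
  47800 as = 47800e-3 fs = 47.8
Sum: 4.77 + 9.36 + 58.6 + 47.8 = 120.53

120.53 fs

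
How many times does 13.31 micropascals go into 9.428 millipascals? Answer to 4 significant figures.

708.3

(9.428 × 10^-3) / (13.31 × 10^-6) = 0.70834 × 10^3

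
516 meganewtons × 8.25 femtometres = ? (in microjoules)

4.257 microjoules

516 × 10^6 × 8.25 × 10^-15 = 4257 × 10^-9 J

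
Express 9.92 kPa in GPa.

0.00000992 GPa

kilo = 1e3, giga = 1e9; factor is 1e-6.
9.92 × 1e-6 = 0.00000992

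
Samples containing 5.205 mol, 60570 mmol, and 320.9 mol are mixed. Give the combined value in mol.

386.675 mol

In mol:
  5.205 mol → 5.205
  60570 mmol = 60570 × 10⁻³ mol = 60.57
  320.9 mol → 320.9
Sum: 5.205 + 60.57 + 320.9 = 386.675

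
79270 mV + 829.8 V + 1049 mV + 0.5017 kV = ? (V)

In V:
  79270 mV = 79270 × 10^-3 V = 79.27
  829.8 V → 829.8
  1049 mV = 1049 × 10^-3 V = 1.049
  0.5017 kV = 0.5017 × 10^3 V = 501.7
Sum: 79.27 + 829.8 + 1.049 + 501.7 = 1411.819

1411.819 V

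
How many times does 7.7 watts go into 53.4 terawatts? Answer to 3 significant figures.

6940000000000

(53.4 × 10¹²) / (7.7) = 6.935 × 10¹²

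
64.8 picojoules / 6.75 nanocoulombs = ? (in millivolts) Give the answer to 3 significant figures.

(64.8 × 10⁻¹²) / (6.75 × 10⁻⁹) = 9.6 × 10⁻³ V

9.60 millivolts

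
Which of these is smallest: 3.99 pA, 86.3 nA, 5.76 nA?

3.99 pA = 0.00000000000399 A
86.3 nA = 0.0000000863 A
5.76 nA = 0.00000000576 A

3.99 pA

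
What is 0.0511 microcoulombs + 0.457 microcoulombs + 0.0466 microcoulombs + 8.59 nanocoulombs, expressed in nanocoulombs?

563.29 nanocoulombs

In nanocoulombs:
  0.0511 microcoulombs = 0.0511 × 10³ nanocoulombs = 51.1
  0.457 microcoulombs = 0.457 × 10³ nanocoulombs = 457
  0.0466 microcoulombs = 0.0466 × 10³ nanocoulombs = 46.6
  8.59 nanocoulombs → 8.59
Sum: 51.1 + 457 + 46.6 + 8.59 = 563.29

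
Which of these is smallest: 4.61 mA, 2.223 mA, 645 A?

4.61 mA = 0.00461 A
2.223 mA = 0.002223 A
645 A = 645 A

2.223 mA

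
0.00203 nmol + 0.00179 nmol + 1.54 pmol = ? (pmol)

5.36 pmol

In pmol:
  0.00203 nmol = 0.00203 × 10³ pmol = 2.03
  0.00179 nmol = 0.00179 × 10³ pmol = 1.79
  1.54 pmol → 1.54
Sum: 2.03 + 1.79 + 1.54 = 5.36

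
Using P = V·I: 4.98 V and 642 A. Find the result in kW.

4.98 × 642 = 3197.16 W

3.19716 kW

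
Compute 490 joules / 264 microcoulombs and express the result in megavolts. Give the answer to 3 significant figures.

(490) / (264 × 10⁻⁶) = 1.8561 × 10⁶ V

1.86 megavolts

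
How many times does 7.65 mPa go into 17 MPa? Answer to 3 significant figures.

(17e6) / (7.65e-3) = 2.222e9

2220000000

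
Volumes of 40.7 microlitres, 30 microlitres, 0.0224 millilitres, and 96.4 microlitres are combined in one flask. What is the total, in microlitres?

189.5 microlitres

In microlitres:
  40.7 microlitres → 40.7
  30 microlitres → 30
  0.0224 millilitres = 0.0224 × 10^3 microlitres = 22.4
  96.4 microlitres → 96.4
Sum: 40.7 + 30 + 22.4 + 96.4 = 189.5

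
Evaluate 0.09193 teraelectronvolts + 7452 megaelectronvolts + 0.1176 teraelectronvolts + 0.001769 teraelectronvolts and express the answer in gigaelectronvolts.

218.751 gigaelectronvolts

In gigaelectronvolts:
  0.09193 teraelectronvolts = 0.09193 × 10^3 gigaelectronvolts = 91.93
  7452 megaelectronvolts = 7452 × 10^-3 gigaelectronvolts = 7.452
  0.1176 teraelectronvolts = 0.1176 × 10^3 gigaelectronvolts = 117.6
  0.001769 teraelectronvolts = 0.001769 × 10^3 gigaelectronvolts = 1.769
Sum: 91.93 + 7.452 + 117.6 + 1.769 = 218.751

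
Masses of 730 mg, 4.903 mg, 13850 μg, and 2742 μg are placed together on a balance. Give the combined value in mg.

In mg:
  730 mg → 730
  4.903 mg → 4.903
  13850 μg = 13850e-3 mg = 13.85
  2742 μg = 2742e-3 mg = 2.742
Sum: 730 + 4.903 + 13.85 + 2.742 = 751.495

751.495 mg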